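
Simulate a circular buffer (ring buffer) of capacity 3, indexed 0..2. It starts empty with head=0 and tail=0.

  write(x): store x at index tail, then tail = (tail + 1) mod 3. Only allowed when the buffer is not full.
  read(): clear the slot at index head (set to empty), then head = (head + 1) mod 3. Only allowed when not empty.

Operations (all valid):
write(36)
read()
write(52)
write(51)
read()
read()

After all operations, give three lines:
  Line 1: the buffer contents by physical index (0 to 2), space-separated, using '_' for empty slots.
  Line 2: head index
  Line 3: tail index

write(36): buf=[36 _ _], head=0, tail=1, size=1
read(): buf=[_ _ _], head=1, tail=1, size=0
write(52): buf=[_ 52 _], head=1, tail=2, size=1
write(51): buf=[_ 52 51], head=1, tail=0, size=2
read(): buf=[_ _ 51], head=2, tail=0, size=1
read(): buf=[_ _ _], head=0, tail=0, size=0

Answer: _ _ _
0
0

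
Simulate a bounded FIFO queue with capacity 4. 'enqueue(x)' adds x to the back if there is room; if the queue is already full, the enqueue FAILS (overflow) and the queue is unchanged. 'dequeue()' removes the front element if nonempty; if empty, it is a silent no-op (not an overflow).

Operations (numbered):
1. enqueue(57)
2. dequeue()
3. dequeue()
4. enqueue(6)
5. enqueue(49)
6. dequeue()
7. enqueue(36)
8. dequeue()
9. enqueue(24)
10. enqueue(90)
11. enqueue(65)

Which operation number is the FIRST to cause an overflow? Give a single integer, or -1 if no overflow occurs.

Answer: -1

Derivation:
1. enqueue(57): size=1
2. dequeue(): size=0
3. dequeue(): empty, no-op, size=0
4. enqueue(6): size=1
5. enqueue(49): size=2
6. dequeue(): size=1
7. enqueue(36): size=2
8. dequeue(): size=1
9. enqueue(24): size=2
10. enqueue(90): size=3
11. enqueue(65): size=4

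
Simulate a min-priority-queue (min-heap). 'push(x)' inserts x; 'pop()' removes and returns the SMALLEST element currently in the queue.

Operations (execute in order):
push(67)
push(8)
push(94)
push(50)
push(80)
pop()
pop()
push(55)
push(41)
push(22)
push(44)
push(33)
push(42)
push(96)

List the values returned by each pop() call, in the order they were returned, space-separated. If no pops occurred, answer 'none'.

Answer: 8 50

Derivation:
push(67): heap contents = [67]
push(8): heap contents = [8, 67]
push(94): heap contents = [8, 67, 94]
push(50): heap contents = [8, 50, 67, 94]
push(80): heap contents = [8, 50, 67, 80, 94]
pop() → 8: heap contents = [50, 67, 80, 94]
pop() → 50: heap contents = [67, 80, 94]
push(55): heap contents = [55, 67, 80, 94]
push(41): heap contents = [41, 55, 67, 80, 94]
push(22): heap contents = [22, 41, 55, 67, 80, 94]
push(44): heap contents = [22, 41, 44, 55, 67, 80, 94]
push(33): heap contents = [22, 33, 41, 44, 55, 67, 80, 94]
push(42): heap contents = [22, 33, 41, 42, 44, 55, 67, 80, 94]
push(96): heap contents = [22, 33, 41, 42, 44, 55, 67, 80, 94, 96]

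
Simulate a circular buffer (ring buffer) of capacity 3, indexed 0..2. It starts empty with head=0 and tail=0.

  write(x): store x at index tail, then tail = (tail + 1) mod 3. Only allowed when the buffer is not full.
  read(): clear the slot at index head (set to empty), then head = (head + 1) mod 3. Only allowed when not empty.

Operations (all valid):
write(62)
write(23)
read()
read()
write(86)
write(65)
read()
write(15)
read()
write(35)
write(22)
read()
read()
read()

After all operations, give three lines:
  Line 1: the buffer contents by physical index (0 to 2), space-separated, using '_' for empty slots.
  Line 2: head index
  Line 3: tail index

write(62): buf=[62 _ _], head=0, tail=1, size=1
write(23): buf=[62 23 _], head=0, tail=2, size=2
read(): buf=[_ 23 _], head=1, tail=2, size=1
read(): buf=[_ _ _], head=2, tail=2, size=0
write(86): buf=[_ _ 86], head=2, tail=0, size=1
write(65): buf=[65 _ 86], head=2, tail=1, size=2
read(): buf=[65 _ _], head=0, tail=1, size=1
write(15): buf=[65 15 _], head=0, tail=2, size=2
read(): buf=[_ 15 _], head=1, tail=2, size=1
write(35): buf=[_ 15 35], head=1, tail=0, size=2
write(22): buf=[22 15 35], head=1, tail=1, size=3
read(): buf=[22 _ 35], head=2, tail=1, size=2
read(): buf=[22 _ _], head=0, tail=1, size=1
read(): buf=[_ _ _], head=1, tail=1, size=0

Answer: _ _ _
1
1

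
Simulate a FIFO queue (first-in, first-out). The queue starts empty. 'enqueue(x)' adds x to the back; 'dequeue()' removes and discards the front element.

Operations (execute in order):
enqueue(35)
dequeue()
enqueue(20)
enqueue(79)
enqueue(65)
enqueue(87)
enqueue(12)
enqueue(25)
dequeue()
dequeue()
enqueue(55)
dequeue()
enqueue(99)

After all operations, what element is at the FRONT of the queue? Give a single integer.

enqueue(35): queue = [35]
dequeue(): queue = []
enqueue(20): queue = [20]
enqueue(79): queue = [20, 79]
enqueue(65): queue = [20, 79, 65]
enqueue(87): queue = [20, 79, 65, 87]
enqueue(12): queue = [20, 79, 65, 87, 12]
enqueue(25): queue = [20, 79, 65, 87, 12, 25]
dequeue(): queue = [79, 65, 87, 12, 25]
dequeue(): queue = [65, 87, 12, 25]
enqueue(55): queue = [65, 87, 12, 25, 55]
dequeue(): queue = [87, 12, 25, 55]
enqueue(99): queue = [87, 12, 25, 55, 99]

Answer: 87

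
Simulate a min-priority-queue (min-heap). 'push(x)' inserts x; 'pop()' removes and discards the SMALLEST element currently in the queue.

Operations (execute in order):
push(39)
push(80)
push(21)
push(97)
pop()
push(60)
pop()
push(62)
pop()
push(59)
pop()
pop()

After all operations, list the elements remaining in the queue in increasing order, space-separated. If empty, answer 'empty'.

Answer: 80 97

Derivation:
push(39): heap contents = [39]
push(80): heap contents = [39, 80]
push(21): heap contents = [21, 39, 80]
push(97): heap contents = [21, 39, 80, 97]
pop() → 21: heap contents = [39, 80, 97]
push(60): heap contents = [39, 60, 80, 97]
pop() → 39: heap contents = [60, 80, 97]
push(62): heap contents = [60, 62, 80, 97]
pop() → 60: heap contents = [62, 80, 97]
push(59): heap contents = [59, 62, 80, 97]
pop() → 59: heap contents = [62, 80, 97]
pop() → 62: heap contents = [80, 97]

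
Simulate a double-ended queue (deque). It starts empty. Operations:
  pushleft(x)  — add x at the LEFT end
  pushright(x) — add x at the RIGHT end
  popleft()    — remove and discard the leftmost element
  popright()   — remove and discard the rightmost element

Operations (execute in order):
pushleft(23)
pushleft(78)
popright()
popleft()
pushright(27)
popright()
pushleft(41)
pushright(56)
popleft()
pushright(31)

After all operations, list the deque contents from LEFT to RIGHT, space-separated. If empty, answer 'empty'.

pushleft(23): [23]
pushleft(78): [78, 23]
popright(): [78]
popleft(): []
pushright(27): [27]
popright(): []
pushleft(41): [41]
pushright(56): [41, 56]
popleft(): [56]
pushright(31): [56, 31]

Answer: 56 31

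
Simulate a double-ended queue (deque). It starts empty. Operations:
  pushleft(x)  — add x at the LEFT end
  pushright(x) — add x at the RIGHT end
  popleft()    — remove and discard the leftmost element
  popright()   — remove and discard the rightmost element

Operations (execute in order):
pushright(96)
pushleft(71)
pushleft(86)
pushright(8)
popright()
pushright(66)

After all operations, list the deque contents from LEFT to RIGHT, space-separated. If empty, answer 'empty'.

pushright(96): [96]
pushleft(71): [71, 96]
pushleft(86): [86, 71, 96]
pushright(8): [86, 71, 96, 8]
popright(): [86, 71, 96]
pushright(66): [86, 71, 96, 66]

Answer: 86 71 96 66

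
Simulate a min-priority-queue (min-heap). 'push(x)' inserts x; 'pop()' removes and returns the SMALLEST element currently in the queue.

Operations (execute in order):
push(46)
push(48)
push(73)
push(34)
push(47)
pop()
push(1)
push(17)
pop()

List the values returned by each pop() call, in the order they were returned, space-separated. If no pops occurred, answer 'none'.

Answer: 34 1

Derivation:
push(46): heap contents = [46]
push(48): heap contents = [46, 48]
push(73): heap contents = [46, 48, 73]
push(34): heap contents = [34, 46, 48, 73]
push(47): heap contents = [34, 46, 47, 48, 73]
pop() → 34: heap contents = [46, 47, 48, 73]
push(1): heap contents = [1, 46, 47, 48, 73]
push(17): heap contents = [1, 17, 46, 47, 48, 73]
pop() → 1: heap contents = [17, 46, 47, 48, 73]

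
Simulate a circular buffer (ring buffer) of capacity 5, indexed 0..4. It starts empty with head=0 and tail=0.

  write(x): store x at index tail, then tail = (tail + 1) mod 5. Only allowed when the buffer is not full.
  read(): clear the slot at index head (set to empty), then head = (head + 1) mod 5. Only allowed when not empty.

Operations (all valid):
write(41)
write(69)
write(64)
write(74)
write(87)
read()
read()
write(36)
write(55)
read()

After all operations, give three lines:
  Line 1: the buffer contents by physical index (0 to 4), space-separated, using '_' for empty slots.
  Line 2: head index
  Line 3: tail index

Answer: 36 55 _ 74 87
3
2

Derivation:
write(41): buf=[41 _ _ _ _], head=0, tail=1, size=1
write(69): buf=[41 69 _ _ _], head=0, tail=2, size=2
write(64): buf=[41 69 64 _ _], head=0, tail=3, size=3
write(74): buf=[41 69 64 74 _], head=0, tail=4, size=4
write(87): buf=[41 69 64 74 87], head=0, tail=0, size=5
read(): buf=[_ 69 64 74 87], head=1, tail=0, size=4
read(): buf=[_ _ 64 74 87], head=2, tail=0, size=3
write(36): buf=[36 _ 64 74 87], head=2, tail=1, size=4
write(55): buf=[36 55 64 74 87], head=2, tail=2, size=5
read(): buf=[36 55 _ 74 87], head=3, tail=2, size=4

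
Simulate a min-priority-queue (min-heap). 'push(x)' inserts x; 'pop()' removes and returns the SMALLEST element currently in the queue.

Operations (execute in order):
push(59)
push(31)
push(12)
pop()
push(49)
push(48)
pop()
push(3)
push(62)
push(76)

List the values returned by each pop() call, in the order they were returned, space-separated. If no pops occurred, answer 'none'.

push(59): heap contents = [59]
push(31): heap contents = [31, 59]
push(12): heap contents = [12, 31, 59]
pop() → 12: heap contents = [31, 59]
push(49): heap contents = [31, 49, 59]
push(48): heap contents = [31, 48, 49, 59]
pop() → 31: heap contents = [48, 49, 59]
push(3): heap contents = [3, 48, 49, 59]
push(62): heap contents = [3, 48, 49, 59, 62]
push(76): heap contents = [3, 48, 49, 59, 62, 76]

Answer: 12 31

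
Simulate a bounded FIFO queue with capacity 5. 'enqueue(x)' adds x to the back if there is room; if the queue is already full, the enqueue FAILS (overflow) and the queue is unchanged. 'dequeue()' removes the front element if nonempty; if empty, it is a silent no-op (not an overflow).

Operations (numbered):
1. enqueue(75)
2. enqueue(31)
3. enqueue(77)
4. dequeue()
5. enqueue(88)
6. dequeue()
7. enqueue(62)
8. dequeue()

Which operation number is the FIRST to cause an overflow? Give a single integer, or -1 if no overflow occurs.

Answer: -1

Derivation:
1. enqueue(75): size=1
2. enqueue(31): size=2
3. enqueue(77): size=3
4. dequeue(): size=2
5. enqueue(88): size=3
6. dequeue(): size=2
7. enqueue(62): size=3
8. dequeue(): size=2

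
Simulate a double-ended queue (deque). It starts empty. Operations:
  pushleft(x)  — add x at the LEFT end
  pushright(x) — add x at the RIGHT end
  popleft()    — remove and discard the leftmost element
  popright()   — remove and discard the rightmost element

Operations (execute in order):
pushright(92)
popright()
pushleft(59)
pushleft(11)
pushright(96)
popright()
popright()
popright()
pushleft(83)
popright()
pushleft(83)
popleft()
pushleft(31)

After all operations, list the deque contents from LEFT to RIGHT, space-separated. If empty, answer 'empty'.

Answer: 31

Derivation:
pushright(92): [92]
popright(): []
pushleft(59): [59]
pushleft(11): [11, 59]
pushright(96): [11, 59, 96]
popright(): [11, 59]
popright(): [11]
popright(): []
pushleft(83): [83]
popright(): []
pushleft(83): [83]
popleft(): []
pushleft(31): [31]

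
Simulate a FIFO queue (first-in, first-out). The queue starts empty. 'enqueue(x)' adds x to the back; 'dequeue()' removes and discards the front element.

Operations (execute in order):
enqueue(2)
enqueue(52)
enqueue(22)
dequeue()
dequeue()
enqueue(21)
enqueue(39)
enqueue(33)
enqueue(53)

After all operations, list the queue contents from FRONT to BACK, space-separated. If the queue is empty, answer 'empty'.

Answer: 22 21 39 33 53

Derivation:
enqueue(2): [2]
enqueue(52): [2, 52]
enqueue(22): [2, 52, 22]
dequeue(): [52, 22]
dequeue(): [22]
enqueue(21): [22, 21]
enqueue(39): [22, 21, 39]
enqueue(33): [22, 21, 39, 33]
enqueue(53): [22, 21, 39, 33, 53]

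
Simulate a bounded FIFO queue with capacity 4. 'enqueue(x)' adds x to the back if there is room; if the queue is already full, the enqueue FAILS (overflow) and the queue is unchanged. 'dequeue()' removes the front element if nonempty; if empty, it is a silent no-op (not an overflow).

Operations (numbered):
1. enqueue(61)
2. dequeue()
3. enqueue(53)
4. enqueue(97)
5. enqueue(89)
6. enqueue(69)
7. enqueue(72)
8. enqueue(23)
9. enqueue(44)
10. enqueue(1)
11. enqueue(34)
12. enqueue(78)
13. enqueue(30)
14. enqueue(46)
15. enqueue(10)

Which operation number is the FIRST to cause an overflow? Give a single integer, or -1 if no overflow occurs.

1. enqueue(61): size=1
2. dequeue(): size=0
3. enqueue(53): size=1
4. enqueue(97): size=2
5. enqueue(89): size=3
6. enqueue(69): size=4
7. enqueue(72): size=4=cap → OVERFLOW (fail)
8. enqueue(23): size=4=cap → OVERFLOW (fail)
9. enqueue(44): size=4=cap → OVERFLOW (fail)
10. enqueue(1): size=4=cap → OVERFLOW (fail)
11. enqueue(34): size=4=cap → OVERFLOW (fail)
12. enqueue(78): size=4=cap → OVERFLOW (fail)
13. enqueue(30): size=4=cap → OVERFLOW (fail)
14. enqueue(46): size=4=cap → OVERFLOW (fail)
15. enqueue(10): size=4=cap → OVERFLOW (fail)

Answer: 7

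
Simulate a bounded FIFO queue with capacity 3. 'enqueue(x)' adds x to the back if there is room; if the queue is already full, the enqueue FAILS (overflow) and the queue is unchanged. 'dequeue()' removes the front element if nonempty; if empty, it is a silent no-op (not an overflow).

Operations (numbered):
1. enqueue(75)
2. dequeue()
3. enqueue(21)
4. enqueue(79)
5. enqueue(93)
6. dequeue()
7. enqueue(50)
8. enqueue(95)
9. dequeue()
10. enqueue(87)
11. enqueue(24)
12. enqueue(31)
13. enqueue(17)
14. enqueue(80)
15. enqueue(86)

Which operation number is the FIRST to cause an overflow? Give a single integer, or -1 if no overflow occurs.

Answer: 8

Derivation:
1. enqueue(75): size=1
2. dequeue(): size=0
3. enqueue(21): size=1
4. enqueue(79): size=2
5. enqueue(93): size=3
6. dequeue(): size=2
7. enqueue(50): size=3
8. enqueue(95): size=3=cap → OVERFLOW (fail)
9. dequeue(): size=2
10. enqueue(87): size=3
11. enqueue(24): size=3=cap → OVERFLOW (fail)
12. enqueue(31): size=3=cap → OVERFLOW (fail)
13. enqueue(17): size=3=cap → OVERFLOW (fail)
14. enqueue(80): size=3=cap → OVERFLOW (fail)
15. enqueue(86): size=3=cap → OVERFLOW (fail)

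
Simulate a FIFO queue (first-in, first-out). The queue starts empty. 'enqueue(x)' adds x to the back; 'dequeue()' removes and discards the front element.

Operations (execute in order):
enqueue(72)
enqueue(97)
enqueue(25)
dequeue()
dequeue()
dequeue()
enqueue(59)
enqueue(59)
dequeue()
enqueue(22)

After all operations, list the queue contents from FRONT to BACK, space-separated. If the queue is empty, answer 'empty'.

Answer: 59 22

Derivation:
enqueue(72): [72]
enqueue(97): [72, 97]
enqueue(25): [72, 97, 25]
dequeue(): [97, 25]
dequeue(): [25]
dequeue(): []
enqueue(59): [59]
enqueue(59): [59, 59]
dequeue(): [59]
enqueue(22): [59, 22]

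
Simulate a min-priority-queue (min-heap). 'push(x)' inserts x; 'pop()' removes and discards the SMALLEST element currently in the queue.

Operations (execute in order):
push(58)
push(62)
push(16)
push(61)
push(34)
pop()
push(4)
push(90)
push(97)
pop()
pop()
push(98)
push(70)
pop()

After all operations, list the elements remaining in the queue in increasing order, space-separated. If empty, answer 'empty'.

push(58): heap contents = [58]
push(62): heap contents = [58, 62]
push(16): heap contents = [16, 58, 62]
push(61): heap contents = [16, 58, 61, 62]
push(34): heap contents = [16, 34, 58, 61, 62]
pop() → 16: heap contents = [34, 58, 61, 62]
push(4): heap contents = [4, 34, 58, 61, 62]
push(90): heap contents = [4, 34, 58, 61, 62, 90]
push(97): heap contents = [4, 34, 58, 61, 62, 90, 97]
pop() → 4: heap contents = [34, 58, 61, 62, 90, 97]
pop() → 34: heap contents = [58, 61, 62, 90, 97]
push(98): heap contents = [58, 61, 62, 90, 97, 98]
push(70): heap contents = [58, 61, 62, 70, 90, 97, 98]
pop() → 58: heap contents = [61, 62, 70, 90, 97, 98]

Answer: 61 62 70 90 97 98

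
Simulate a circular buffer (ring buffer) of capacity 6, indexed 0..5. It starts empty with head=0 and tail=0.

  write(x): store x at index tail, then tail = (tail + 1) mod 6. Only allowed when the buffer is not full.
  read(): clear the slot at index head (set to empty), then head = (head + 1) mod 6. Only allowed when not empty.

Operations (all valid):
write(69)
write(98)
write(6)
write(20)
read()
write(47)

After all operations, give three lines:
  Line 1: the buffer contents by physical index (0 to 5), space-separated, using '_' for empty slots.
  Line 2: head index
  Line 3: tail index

write(69): buf=[69 _ _ _ _ _], head=0, tail=1, size=1
write(98): buf=[69 98 _ _ _ _], head=0, tail=2, size=2
write(6): buf=[69 98 6 _ _ _], head=0, tail=3, size=3
write(20): buf=[69 98 6 20 _ _], head=0, tail=4, size=4
read(): buf=[_ 98 6 20 _ _], head=1, tail=4, size=3
write(47): buf=[_ 98 6 20 47 _], head=1, tail=5, size=4

Answer: _ 98 6 20 47 _
1
5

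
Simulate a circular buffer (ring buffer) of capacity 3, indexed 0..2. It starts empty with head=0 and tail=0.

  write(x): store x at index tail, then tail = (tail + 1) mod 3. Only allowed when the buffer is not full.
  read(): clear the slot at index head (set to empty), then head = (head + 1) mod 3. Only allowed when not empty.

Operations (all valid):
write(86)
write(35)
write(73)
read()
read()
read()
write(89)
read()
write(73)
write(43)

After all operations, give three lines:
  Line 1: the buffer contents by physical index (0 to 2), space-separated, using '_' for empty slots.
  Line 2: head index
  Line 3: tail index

write(86): buf=[86 _ _], head=0, tail=1, size=1
write(35): buf=[86 35 _], head=0, tail=2, size=2
write(73): buf=[86 35 73], head=0, tail=0, size=3
read(): buf=[_ 35 73], head=1, tail=0, size=2
read(): buf=[_ _ 73], head=2, tail=0, size=1
read(): buf=[_ _ _], head=0, tail=0, size=0
write(89): buf=[89 _ _], head=0, tail=1, size=1
read(): buf=[_ _ _], head=1, tail=1, size=0
write(73): buf=[_ 73 _], head=1, tail=2, size=1
write(43): buf=[_ 73 43], head=1, tail=0, size=2

Answer: _ 73 43
1
0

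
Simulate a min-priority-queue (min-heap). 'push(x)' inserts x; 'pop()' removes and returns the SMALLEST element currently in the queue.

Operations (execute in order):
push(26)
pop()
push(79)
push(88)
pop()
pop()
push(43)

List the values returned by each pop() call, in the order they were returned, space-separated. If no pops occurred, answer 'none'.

Answer: 26 79 88

Derivation:
push(26): heap contents = [26]
pop() → 26: heap contents = []
push(79): heap contents = [79]
push(88): heap contents = [79, 88]
pop() → 79: heap contents = [88]
pop() → 88: heap contents = []
push(43): heap contents = [43]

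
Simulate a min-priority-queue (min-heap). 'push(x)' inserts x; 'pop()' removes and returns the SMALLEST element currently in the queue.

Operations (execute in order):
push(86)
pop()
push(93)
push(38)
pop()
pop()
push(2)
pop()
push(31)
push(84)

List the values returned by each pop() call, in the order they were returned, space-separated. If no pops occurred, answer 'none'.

Answer: 86 38 93 2

Derivation:
push(86): heap contents = [86]
pop() → 86: heap contents = []
push(93): heap contents = [93]
push(38): heap contents = [38, 93]
pop() → 38: heap contents = [93]
pop() → 93: heap contents = []
push(2): heap contents = [2]
pop() → 2: heap contents = []
push(31): heap contents = [31]
push(84): heap contents = [31, 84]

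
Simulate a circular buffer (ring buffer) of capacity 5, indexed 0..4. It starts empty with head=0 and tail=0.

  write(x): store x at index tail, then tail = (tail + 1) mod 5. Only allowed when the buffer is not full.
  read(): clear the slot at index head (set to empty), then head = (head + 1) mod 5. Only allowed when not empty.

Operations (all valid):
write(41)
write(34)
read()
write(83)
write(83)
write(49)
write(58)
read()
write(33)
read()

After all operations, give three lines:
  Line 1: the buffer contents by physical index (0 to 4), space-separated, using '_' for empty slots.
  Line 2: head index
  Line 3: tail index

Answer: 58 33 _ 83 49
3
2

Derivation:
write(41): buf=[41 _ _ _ _], head=0, tail=1, size=1
write(34): buf=[41 34 _ _ _], head=0, tail=2, size=2
read(): buf=[_ 34 _ _ _], head=1, tail=2, size=1
write(83): buf=[_ 34 83 _ _], head=1, tail=3, size=2
write(83): buf=[_ 34 83 83 _], head=1, tail=4, size=3
write(49): buf=[_ 34 83 83 49], head=1, tail=0, size=4
write(58): buf=[58 34 83 83 49], head=1, tail=1, size=5
read(): buf=[58 _ 83 83 49], head=2, tail=1, size=4
write(33): buf=[58 33 83 83 49], head=2, tail=2, size=5
read(): buf=[58 33 _ 83 49], head=3, tail=2, size=4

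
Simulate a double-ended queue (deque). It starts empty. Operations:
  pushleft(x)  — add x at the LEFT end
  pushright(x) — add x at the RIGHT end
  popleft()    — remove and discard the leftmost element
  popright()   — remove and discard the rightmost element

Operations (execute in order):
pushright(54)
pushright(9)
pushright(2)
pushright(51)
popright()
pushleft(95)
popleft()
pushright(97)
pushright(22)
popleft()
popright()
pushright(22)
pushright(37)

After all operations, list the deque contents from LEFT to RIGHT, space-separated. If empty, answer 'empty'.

Answer: 9 2 97 22 37

Derivation:
pushright(54): [54]
pushright(9): [54, 9]
pushright(2): [54, 9, 2]
pushright(51): [54, 9, 2, 51]
popright(): [54, 9, 2]
pushleft(95): [95, 54, 9, 2]
popleft(): [54, 9, 2]
pushright(97): [54, 9, 2, 97]
pushright(22): [54, 9, 2, 97, 22]
popleft(): [9, 2, 97, 22]
popright(): [9, 2, 97]
pushright(22): [9, 2, 97, 22]
pushright(37): [9, 2, 97, 22, 37]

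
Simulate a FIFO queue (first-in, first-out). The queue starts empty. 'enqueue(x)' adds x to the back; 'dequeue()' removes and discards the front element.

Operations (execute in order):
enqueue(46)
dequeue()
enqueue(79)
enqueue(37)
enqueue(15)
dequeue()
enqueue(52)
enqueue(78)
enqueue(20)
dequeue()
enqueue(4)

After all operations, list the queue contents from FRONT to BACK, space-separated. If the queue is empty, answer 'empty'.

Answer: 15 52 78 20 4

Derivation:
enqueue(46): [46]
dequeue(): []
enqueue(79): [79]
enqueue(37): [79, 37]
enqueue(15): [79, 37, 15]
dequeue(): [37, 15]
enqueue(52): [37, 15, 52]
enqueue(78): [37, 15, 52, 78]
enqueue(20): [37, 15, 52, 78, 20]
dequeue(): [15, 52, 78, 20]
enqueue(4): [15, 52, 78, 20, 4]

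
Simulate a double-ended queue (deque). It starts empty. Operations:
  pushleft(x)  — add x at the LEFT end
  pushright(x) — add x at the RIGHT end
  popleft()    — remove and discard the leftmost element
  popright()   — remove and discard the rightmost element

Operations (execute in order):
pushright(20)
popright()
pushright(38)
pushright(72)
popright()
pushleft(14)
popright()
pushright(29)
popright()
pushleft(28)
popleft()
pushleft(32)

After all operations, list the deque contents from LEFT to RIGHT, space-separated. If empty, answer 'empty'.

Answer: 32 14

Derivation:
pushright(20): [20]
popright(): []
pushright(38): [38]
pushright(72): [38, 72]
popright(): [38]
pushleft(14): [14, 38]
popright(): [14]
pushright(29): [14, 29]
popright(): [14]
pushleft(28): [28, 14]
popleft(): [14]
pushleft(32): [32, 14]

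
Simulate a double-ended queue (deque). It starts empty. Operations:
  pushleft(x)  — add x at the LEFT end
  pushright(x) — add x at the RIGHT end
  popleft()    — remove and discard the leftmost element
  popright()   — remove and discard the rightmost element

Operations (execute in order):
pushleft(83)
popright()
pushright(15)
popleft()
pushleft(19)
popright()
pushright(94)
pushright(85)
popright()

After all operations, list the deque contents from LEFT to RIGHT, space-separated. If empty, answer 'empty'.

pushleft(83): [83]
popright(): []
pushright(15): [15]
popleft(): []
pushleft(19): [19]
popright(): []
pushright(94): [94]
pushright(85): [94, 85]
popright(): [94]

Answer: 94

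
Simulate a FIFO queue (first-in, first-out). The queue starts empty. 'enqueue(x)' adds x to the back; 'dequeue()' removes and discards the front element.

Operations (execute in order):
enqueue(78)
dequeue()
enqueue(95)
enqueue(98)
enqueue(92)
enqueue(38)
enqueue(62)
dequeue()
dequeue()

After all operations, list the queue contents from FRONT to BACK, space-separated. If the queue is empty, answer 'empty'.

Answer: 92 38 62

Derivation:
enqueue(78): [78]
dequeue(): []
enqueue(95): [95]
enqueue(98): [95, 98]
enqueue(92): [95, 98, 92]
enqueue(38): [95, 98, 92, 38]
enqueue(62): [95, 98, 92, 38, 62]
dequeue(): [98, 92, 38, 62]
dequeue(): [92, 38, 62]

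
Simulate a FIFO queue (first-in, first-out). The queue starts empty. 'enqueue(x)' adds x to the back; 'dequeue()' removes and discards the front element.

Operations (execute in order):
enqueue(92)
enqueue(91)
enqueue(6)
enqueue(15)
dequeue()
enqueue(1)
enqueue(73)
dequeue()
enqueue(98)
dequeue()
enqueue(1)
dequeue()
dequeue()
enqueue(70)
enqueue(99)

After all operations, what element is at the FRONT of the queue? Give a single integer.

enqueue(92): queue = [92]
enqueue(91): queue = [92, 91]
enqueue(6): queue = [92, 91, 6]
enqueue(15): queue = [92, 91, 6, 15]
dequeue(): queue = [91, 6, 15]
enqueue(1): queue = [91, 6, 15, 1]
enqueue(73): queue = [91, 6, 15, 1, 73]
dequeue(): queue = [6, 15, 1, 73]
enqueue(98): queue = [6, 15, 1, 73, 98]
dequeue(): queue = [15, 1, 73, 98]
enqueue(1): queue = [15, 1, 73, 98, 1]
dequeue(): queue = [1, 73, 98, 1]
dequeue(): queue = [73, 98, 1]
enqueue(70): queue = [73, 98, 1, 70]
enqueue(99): queue = [73, 98, 1, 70, 99]

Answer: 73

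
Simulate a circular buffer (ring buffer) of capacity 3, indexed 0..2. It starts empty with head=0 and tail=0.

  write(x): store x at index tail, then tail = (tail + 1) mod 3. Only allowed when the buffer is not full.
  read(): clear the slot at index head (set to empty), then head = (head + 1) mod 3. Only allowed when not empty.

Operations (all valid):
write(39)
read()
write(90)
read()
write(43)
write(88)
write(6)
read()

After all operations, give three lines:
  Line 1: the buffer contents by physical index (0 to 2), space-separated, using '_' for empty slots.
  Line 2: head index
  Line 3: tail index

Answer: 88 6 _
0
2

Derivation:
write(39): buf=[39 _ _], head=0, tail=1, size=1
read(): buf=[_ _ _], head=1, tail=1, size=0
write(90): buf=[_ 90 _], head=1, tail=2, size=1
read(): buf=[_ _ _], head=2, tail=2, size=0
write(43): buf=[_ _ 43], head=2, tail=0, size=1
write(88): buf=[88 _ 43], head=2, tail=1, size=2
write(6): buf=[88 6 43], head=2, tail=2, size=3
read(): buf=[88 6 _], head=0, tail=2, size=2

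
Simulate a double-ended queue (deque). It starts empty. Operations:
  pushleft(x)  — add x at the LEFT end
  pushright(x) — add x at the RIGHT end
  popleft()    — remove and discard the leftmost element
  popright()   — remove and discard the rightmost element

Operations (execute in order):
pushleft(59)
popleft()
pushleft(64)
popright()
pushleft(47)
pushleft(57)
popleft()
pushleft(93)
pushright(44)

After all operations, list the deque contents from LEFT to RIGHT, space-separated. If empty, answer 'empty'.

Answer: 93 47 44

Derivation:
pushleft(59): [59]
popleft(): []
pushleft(64): [64]
popright(): []
pushleft(47): [47]
pushleft(57): [57, 47]
popleft(): [47]
pushleft(93): [93, 47]
pushright(44): [93, 47, 44]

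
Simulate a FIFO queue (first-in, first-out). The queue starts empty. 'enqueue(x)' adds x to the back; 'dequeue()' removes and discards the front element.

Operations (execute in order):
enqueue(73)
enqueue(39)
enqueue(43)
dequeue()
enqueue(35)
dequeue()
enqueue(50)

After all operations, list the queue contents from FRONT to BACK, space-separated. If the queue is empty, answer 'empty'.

Answer: 43 35 50

Derivation:
enqueue(73): [73]
enqueue(39): [73, 39]
enqueue(43): [73, 39, 43]
dequeue(): [39, 43]
enqueue(35): [39, 43, 35]
dequeue(): [43, 35]
enqueue(50): [43, 35, 50]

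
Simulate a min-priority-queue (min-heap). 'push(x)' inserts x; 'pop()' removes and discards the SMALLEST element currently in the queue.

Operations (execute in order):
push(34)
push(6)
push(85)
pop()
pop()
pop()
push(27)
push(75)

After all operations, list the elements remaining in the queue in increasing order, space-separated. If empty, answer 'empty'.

Answer: 27 75

Derivation:
push(34): heap contents = [34]
push(6): heap contents = [6, 34]
push(85): heap contents = [6, 34, 85]
pop() → 6: heap contents = [34, 85]
pop() → 34: heap contents = [85]
pop() → 85: heap contents = []
push(27): heap contents = [27]
push(75): heap contents = [27, 75]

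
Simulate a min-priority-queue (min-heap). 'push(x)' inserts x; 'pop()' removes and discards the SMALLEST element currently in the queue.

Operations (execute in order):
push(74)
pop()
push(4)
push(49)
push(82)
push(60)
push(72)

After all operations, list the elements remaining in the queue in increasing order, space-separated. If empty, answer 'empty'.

Answer: 4 49 60 72 82

Derivation:
push(74): heap contents = [74]
pop() → 74: heap contents = []
push(4): heap contents = [4]
push(49): heap contents = [4, 49]
push(82): heap contents = [4, 49, 82]
push(60): heap contents = [4, 49, 60, 82]
push(72): heap contents = [4, 49, 60, 72, 82]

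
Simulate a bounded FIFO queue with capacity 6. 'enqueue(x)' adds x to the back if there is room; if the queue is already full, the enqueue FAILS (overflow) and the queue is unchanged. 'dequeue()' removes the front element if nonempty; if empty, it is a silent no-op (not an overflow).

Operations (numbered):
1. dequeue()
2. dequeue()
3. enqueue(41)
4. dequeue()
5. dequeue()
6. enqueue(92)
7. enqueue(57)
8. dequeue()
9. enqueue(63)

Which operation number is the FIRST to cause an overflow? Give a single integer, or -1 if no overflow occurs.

Answer: -1

Derivation:
1. dequeue(): empty, no-op, size=0
2. dequeue(): empty, no-op, size=0
3. enqueue(41): size=1
4. dequeue(): size=0
5. dequeue(): empty, no-op, size=0
6. enqueue(92): size=1
7. enqueue(57): size=2
8. dequeue(): size=1
9. enqueue(63): size=2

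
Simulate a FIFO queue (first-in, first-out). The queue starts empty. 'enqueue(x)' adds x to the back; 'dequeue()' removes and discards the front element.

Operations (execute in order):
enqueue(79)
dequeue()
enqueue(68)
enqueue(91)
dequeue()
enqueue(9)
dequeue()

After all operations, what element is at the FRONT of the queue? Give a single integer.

Answer: 9

Derivation:
enqueue(79): queue = [79]
dequeue(): queue = []
enqueue(68): queue = [68]
enqueue(91): queue = [68, 91]
dequeue(): queue = [91]
enqueue(9): queue = [91, 9]
dequeue(): queue = [9]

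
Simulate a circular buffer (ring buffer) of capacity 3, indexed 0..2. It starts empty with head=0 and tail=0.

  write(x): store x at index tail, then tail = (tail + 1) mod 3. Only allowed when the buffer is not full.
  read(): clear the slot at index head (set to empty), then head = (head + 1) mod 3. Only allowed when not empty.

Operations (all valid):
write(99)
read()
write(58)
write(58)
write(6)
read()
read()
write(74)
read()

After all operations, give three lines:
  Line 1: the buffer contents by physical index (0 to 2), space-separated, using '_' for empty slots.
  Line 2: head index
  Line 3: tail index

Answer: _ 74 _
1
2

Derivation:
write(99): buf=[99 _ _], head=0, tail=1, size=1
read(): buf=[_ _ _], head=1, tail=1, size=0
write(58): buf=[_ 58 _], head=1, tail=2, size=1
write(58): buf=[_ 58 58], head=1, tail=0, size=2
write(6): buf=[6 58 58], head=1, tail=1, size=3
read(): buf=[6 _ 58], head=2, tail=1, size=2
read(): buf=[6 _ _], head=0, tail=1, size=1
write(74): buf=[6 74 _], head=0, tail=2, size=2
read(): buf=[_ 74 _], head=1, tail=2, size=1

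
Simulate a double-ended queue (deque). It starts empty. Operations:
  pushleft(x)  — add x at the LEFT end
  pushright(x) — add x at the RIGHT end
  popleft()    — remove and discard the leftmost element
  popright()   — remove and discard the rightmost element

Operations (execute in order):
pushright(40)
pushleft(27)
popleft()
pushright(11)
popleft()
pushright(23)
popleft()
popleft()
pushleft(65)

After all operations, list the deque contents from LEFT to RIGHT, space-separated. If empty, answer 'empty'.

pushright(40): [40]
pushleft(27): [27, 40]
popleft(): [40]
pushright(11): [40, 11]
popleft(): [11]
pushright(23): [11, 23]
popleft(): [23]
popleft(): []
pushleft(65): [65]

Answer: 65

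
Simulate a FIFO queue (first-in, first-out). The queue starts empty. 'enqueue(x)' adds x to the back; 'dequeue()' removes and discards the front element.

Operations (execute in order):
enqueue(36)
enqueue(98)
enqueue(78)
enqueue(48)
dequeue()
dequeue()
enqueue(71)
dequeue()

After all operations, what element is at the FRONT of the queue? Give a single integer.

enqueue(36): queue = [36]
enqueue(98): queue = [36, 98]
enqueue(78): queue = [36, 98, 78]
enqueue(48): queue = [36, 98, 78, 48]
dequeue(): queue = [98, 78, 48]
dequeue(): queue = [78, 48]
enqueue(71): queue = [78, 48, 71]
dequeue(): queue = [48, 71]

Answer: 48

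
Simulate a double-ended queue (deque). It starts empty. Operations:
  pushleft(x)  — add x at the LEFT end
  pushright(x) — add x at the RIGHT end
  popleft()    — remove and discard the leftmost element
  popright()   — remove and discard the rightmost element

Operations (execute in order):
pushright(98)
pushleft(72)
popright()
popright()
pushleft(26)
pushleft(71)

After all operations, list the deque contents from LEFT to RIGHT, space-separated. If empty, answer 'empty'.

Answer: 71 26

Derivation:
pushright(98): [98]
pushleft(72): [72, 98]
popright(): [72]
popright(): []
pushleft(26): [26]
pushleft(71): [71, 26]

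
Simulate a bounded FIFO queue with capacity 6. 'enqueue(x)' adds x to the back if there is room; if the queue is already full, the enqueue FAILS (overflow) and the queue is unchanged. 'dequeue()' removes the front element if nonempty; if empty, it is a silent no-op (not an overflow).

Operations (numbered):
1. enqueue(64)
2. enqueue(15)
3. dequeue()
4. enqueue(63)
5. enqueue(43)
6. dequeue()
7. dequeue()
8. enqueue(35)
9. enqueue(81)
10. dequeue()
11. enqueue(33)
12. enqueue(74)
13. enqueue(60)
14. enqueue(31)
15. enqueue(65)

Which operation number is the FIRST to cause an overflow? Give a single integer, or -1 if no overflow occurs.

1. enqueue(64): size=1
2. enqueue(15): size=2
3. dequeue(): size=1
4. enqueue(63): size=2
5. enqueue(43): size=3
6. dequeue(): size=2
7. dequeue(): size=1
8. enqueue(35): size=2
9. enqueue(81): size=3
10. dequeue(): size=2
11. enqueue(33): size=3
12. enqueue(74): size=4
13. enqueue(60): size=5
14. enqueue(31): size=6
15. enqueue(65): size=6=cap → OVERFLOW (fail)

Answer: 15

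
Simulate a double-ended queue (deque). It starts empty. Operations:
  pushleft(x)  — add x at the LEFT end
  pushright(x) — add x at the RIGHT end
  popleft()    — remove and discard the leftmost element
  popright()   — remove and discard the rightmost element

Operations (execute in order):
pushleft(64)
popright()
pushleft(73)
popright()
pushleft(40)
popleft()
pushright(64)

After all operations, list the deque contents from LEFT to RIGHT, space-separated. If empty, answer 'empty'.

pushleft(64): [64]
popright(): []
pushleft(73): [73]
popright(): []
pushleft(40): [40]
popleft(): []
pushright(64): [64]

Answer: 64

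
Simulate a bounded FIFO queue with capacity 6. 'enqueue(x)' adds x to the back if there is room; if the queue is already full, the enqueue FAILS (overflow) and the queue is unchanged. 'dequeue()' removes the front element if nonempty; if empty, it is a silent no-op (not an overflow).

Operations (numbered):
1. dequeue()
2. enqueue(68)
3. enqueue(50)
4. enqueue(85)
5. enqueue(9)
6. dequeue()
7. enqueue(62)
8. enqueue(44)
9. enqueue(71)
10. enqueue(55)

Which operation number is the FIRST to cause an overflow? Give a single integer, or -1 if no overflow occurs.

Answer: 10

Derivation:
1. dequeue(): empty, no-op, size=0
2. enqueue(68): size=1
3. enqueue(50): size=2
4. enqueue(85): size=3
5. enqueue(9): size=4
6. dequeue(): size=3
7. enqueue(62): size=4
8. enqueue(44): size=5
9. enqueue(71): size=6
10. enqueue(55): size=6=cap → OVERFLOW (fail)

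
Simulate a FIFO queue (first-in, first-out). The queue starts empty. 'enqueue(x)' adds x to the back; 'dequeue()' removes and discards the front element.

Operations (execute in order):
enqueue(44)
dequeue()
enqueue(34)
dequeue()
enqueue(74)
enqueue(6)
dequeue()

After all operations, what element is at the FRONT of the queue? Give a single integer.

Answer: 6

Derivation:
enqueue(44): queue = [44]
dequeue(): queue = []
enqueue(34): queue = [34]
dequeue(): queue = []
enqueue(74): queue = [74]
enqueue(6): queue = [74, 6]
dequeue(): queue = [6]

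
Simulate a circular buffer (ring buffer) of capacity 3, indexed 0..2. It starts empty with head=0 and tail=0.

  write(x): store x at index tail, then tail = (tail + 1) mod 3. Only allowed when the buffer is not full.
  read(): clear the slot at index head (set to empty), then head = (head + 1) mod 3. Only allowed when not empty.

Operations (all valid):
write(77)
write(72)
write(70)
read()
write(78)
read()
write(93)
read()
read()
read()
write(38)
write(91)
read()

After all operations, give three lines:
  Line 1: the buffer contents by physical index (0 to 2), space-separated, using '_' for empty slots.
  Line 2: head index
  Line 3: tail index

write(77): buf=[77 _ _], head=0, tail=1, size=1
write(72): buf=[77 72 _], head=0, tail=2, size=2
write(70): buf=[77 72 70], head=0, tail=0, size=3
read(): buf=[_ 72 70], head=1, tail=0, size=2
write(78): buf=[78 72 70], head=1, tail=1, size=3
read(): buf=[78 _ 70], head=2, tail=1, size=2
write(93): buf=[78 93 70], head=2, tail=2, size=3
read(): buf=[78 93 _], head=0, tail=2, size=2
read(): buf=[_ 93 _], head=1, tail=2, size=1
read(): buf=[_ _ _], head=2, tail=2, size=0
write(38): buf=[_ _ 38], head=2, tail=0, size=1
write(91): buf=[91 _ 38], head=2, tail=1, size=2
read(): buf=[91 _ _], head=0, tail=1, size=1

Answer: 91 _ _
0
1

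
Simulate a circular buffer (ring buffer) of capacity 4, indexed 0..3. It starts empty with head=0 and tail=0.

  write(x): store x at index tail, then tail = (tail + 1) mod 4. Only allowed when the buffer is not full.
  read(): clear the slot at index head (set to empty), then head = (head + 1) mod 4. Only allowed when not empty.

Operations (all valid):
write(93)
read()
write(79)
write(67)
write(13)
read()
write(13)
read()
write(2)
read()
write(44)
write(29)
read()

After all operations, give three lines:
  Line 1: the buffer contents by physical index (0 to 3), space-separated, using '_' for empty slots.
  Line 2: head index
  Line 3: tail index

Answer: _ 2 44 29
1
0

Derivation:
write(93): buf=[93 _ _ _], head=0, tail=1, size=1
read(): buf=[_ _ _ _], head=1, tail=1, size=0
write(79): buf=[_ 79 _ _], head=1, tail=2, size=1
write(67): buf=[_ 79 67 _], head=1, tail=3, size=2
write(13): buf=[_ 79 67 13], head=1, tail=0, size=3
read(): buf=[_ _ 67 13], head=2, tail=0, size=2
write(13): buf=[13 _ 67 13], head=2, tail=1, size=3
read(): buf=[13 _ _ 13], head=3, tail=1, size=2
write(2): buf=[13 2 _ 13], head=3, tail=2, size=3
read(): buf=[13 2 _ _], head=0, tail=2, size=2
write(44): buf=[13 2 44 _], head=0, tail=3, size=3
write(29): buf=[13 2 44 29], head=0, tail=0, size=4
read(): buf=[_ 2 44 29], head=1, tail=0, size=3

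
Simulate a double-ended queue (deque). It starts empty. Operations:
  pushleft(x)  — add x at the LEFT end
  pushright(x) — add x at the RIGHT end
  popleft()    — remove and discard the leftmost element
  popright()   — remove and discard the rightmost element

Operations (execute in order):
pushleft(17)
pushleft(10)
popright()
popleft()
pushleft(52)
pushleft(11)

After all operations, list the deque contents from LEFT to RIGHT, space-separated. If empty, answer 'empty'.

pushleft(17): [17]
pushleft(10): [10, 17]
popright(): [10]
popleft(): []
pushleft(52): [52]
pushleft(11): [11, 52]

Answer: 11 52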